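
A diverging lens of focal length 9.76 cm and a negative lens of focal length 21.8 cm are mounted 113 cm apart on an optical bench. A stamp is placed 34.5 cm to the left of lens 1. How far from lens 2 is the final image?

18.5 cm

Lens 1 is diverging, so f₁ = −9.76 cm.
Lens 1: 1/d_i1 = 1/f₁ − 1/d_o1 = 1/(-9.76) − 1/(34.5) = -0.1314, so d_i1 = -7.608 cm.
The intermediate image is 7.608 cm to the left of lens 1 (virtual), which is 113 − (-7.608) = 120.6 cm to the left of lens 2, so d_o2 = +120.6 cm.
Lens 2 is diverging, so f₂ = −21.8 cm.
Lens 2: 1/d_i2 = 1/f₂ − 1/d_o2 = 1/(-21.8) − 1/(120.6) = -0.05416, so d_i2 = -18.5 cm.
The final image is virtual, 18.5 cm to the left of lens 2 (overall magnification ≈ 0.034).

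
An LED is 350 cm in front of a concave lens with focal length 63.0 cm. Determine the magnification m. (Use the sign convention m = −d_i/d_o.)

m = +0.153

For a concave lens, f = -63.0 cm.
1/d_i = 1/f − 1/d_o = 1/(-63.00) − 1/(350) = -0.01873, so d_i = -53.39 cm.
m = −d_i/d_o = −(-53.39)/(350) = +0.153.
The image is virtual, upright and reduced, on the same side as the object.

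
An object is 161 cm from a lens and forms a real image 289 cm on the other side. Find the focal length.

Real image ⇒ d_i = +289 cm.
1/f = 1/d_o + 1/d_i = 1/(161) + 1/(289) = 0.009671, so f = 103 cm.
Since f is positive, the lens is converging.

f = 103 cm (converging)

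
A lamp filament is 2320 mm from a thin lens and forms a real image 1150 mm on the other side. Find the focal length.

f = 769 mm (converging)

Real image ⇒ d_i = +1150 mm.
1/f = 1/d_o + 1/d_i = 1/(2320) + 1/(1150) = 0.001301, so f = 769 mm.
Since f is positive, the thin lens is converging.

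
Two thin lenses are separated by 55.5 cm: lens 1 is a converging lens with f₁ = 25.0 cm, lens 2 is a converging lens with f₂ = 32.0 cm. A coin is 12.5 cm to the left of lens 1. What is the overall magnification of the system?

Lens 1: 1/d_i1 = 1/(25.0) − 1/(12.5) = -0.04000, so d_i1 = -25.00 cm; m₁ = −d_i1/d_o1 = +2.000.
d_o2 = 55.5 − (-25.00) = 80.50 cm.
Lens 2: 1/d_i2 = 1/(32.0) − 1/(80.50) = 0.01883, so d_i2 = 53.11 cm; m₂ = −d_i2/d_o2 = -0.6598.
m = m₁·m₂ = (+2.000)(-0.6598) = -1.32.

m = -1.32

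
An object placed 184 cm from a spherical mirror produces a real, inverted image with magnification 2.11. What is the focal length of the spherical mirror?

f = 125 cm (concave)

m = −d_i/d_o ⇒ d_i = −m·d_o = −(-2.11)·(184) = 388.2 cm.
1/f = 1/d_o + 1/d_i = 1/(184) + 1/(388.2) = 0.008011, so f = 125 cm.
Since f is positive, the spherical mirror is concave.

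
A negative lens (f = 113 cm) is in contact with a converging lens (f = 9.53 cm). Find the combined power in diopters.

P = +9.61 D

P₁ = 1/f₁ = 1/(-1.13 m) = -0.8850 D; P₂ = 1/f₂ = 1/(0.0953 m) = +10.49 D.
For thin lenses in contact, P = P₁ + P₂ = (-0.8850) + (+10.49) = +9.61 D.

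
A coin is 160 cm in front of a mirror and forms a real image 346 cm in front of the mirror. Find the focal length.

f = 109 cm (concave)

Real image ⇒ d_i = +346 cm.
1/f = 1/d_o + 1/d_i = 1/(160) + 1/(346) = 0.009140, so f = 109 cm.
Since f is positive, the mirror is concave.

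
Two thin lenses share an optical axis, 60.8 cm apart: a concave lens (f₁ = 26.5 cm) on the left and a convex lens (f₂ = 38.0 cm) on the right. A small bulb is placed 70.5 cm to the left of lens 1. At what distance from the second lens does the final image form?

72.3 cm

Lens 1 is diverging, so f₁ = −26.5 cm.
Lens 1: 1/d_i1 = 1/f₁ − 1/d_o1 = 1/(-26.5) − 1/(70.5) = -0.05192, so d_i1 = -19.26 cm.
The intermediate image is 19.26 cm to the left of lens 1 (virtual), which is 60.8 − (-19.26) = 80.06 cm to the left of lens 2, so d_o2 = +80.06 cm.
Lens 2: 1/d_i2 = 1/f₂ − 1/d_o2 = 1/(38.0) − 1/(80.06) = 0.01383, so d_i2 = 72.3 cm.
The final image is real, 72.3 cm to the right of lens 2 (overall magnification ≈ -0.25).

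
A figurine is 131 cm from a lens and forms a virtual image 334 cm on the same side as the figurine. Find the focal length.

Virtual image ⇒ d_i = −334 cm.
1/f = 1/d_o + 1/d_i = 1/(131) + 1/(-334) = 0.004640, so f = 216 cm.
Since f is positive, the lens is converging.

f = 216 cm (converging)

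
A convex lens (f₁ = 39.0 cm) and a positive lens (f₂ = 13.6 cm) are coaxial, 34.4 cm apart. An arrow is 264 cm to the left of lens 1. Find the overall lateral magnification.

Lens 1: 1/d_i1 = 1/(39.0) − 1/(264) = 0.02185, so d_i1 = 45.76 cm; m₁ = −d_i1/d_o1 = -0.1733.
d_o2 = 34.4 − (45.76) = -11.36 cm (virtual object).
Lens 2: 1/d_i2 = 1/(13.6) − 1/(-11.36) = 0.1616, so d_i2 = 6.190 cm; m₂ = −d_i2/d_o2 = +0.5449.
m = m₁·m₂ = (-0.1733)(+0.5449) = -0.0944.

m = -0.0944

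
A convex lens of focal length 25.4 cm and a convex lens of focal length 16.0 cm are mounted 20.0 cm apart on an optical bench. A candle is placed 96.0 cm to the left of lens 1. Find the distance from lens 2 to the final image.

7.62 cm

Lens 1: 1/d_i1 = 1/f₁ − 1/d_o1 = 1/(25.4) − 1/(96.0) = 0.02895, so d_i1 = 34.54 cm.
The intermediate image is 34.54 cm to the right of lens 1, which lies 14.54 cm to the right of lens 2 — a virtual object — so d_o2 = −14.54 cm.
Lens 2: 1/d_i2 = 1/f₂ − 1/d_o2 = 1/(16.0) − 1/(-14.54) = 0.1313, so d_i2 = 7.62 cm.
The final image is real, 7.62 cm to the right of lens 2 (overall magnification ≈ -0.19).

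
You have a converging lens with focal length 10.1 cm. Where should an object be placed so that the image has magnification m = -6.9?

11.6 cm

m = −d_i/d_o ⇒ d_i = −m·d_o.
1/f = 1/d_o + 1/d_i = 1/d_o − 1/(m·d_o) = (1 − 1/m)/d_o, so d_o = f(1 − 1/m) = (10.10)(1 − 1/(-6.9)) = 11.6 cm.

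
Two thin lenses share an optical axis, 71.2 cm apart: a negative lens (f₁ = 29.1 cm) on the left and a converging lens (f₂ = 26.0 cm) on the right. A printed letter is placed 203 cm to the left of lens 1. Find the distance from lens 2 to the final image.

Lens 1 is diverging, so f₁ = −29.1 cm.
Lens 1: 1/d_i1 = 1/f₁ − 1/d_o1 = 1/(-29.1) − 1/(203) = -0.03929, so d_i1 = -25.45 cm.
The intermediate image is 25.45 cm to the left of lens 1 (virtual), which is 71.2 − (-25.45) = 96.65 cm to the left of lens 2, so d_o2 = +96.65 cm.
Lens 2: 1/d_i2 = 1/f₂ − 1/d_o2 = 1/(26.0) − 1/(96.65) = 0.02811, so d_i2 = 35.6 cm.
The final image is real, 35.6 cm to the right of lens 2 (overall magnification ≈ -0.046).

35.6 cm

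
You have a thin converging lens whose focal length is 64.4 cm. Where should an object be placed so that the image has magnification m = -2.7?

m = −d_i/d_o ⇒ d_i = −m·d_o.
1/f = 1/d_o + 1/d_i = 1/d_o − 1/(m·d_o) = (1 − 1/m)/d_o, so d_o = f(1 − 1/m) = (64.40)(1 − 1/(-2.7)) = 88.3 cm.

88.3 cm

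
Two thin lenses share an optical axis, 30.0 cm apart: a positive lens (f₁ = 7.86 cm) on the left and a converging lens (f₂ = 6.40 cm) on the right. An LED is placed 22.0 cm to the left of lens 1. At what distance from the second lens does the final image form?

Lens 1: 1/d_i1 = 1/f₁ − 1/d_o1 = 1/(7.86) − 1/(22.0) = 0.08177, so d_i1 = 12.23 cm.
The intermediate image is 12.23 cm to the right of lens 1, which is 30.0 − (12.23) = 17.77 cm to the left of lens 2, so d_o2 = +17.77 cm.
Lens 2: 1/d_i2 = 1/f₂ − 1/d_o2 = 1/(6.40) − 1/(17.77) = 0.09998, so d_i2 = 10.0 cm.
The final image is real, 10.0 cm to the right of lens 2 (overall magnification ≈ 0.31).

10.0 cm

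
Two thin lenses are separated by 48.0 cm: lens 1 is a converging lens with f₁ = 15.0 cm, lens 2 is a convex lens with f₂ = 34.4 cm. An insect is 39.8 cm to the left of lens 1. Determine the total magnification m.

m = -1.99

Lens 1: 1/d_i1 = 1/(15.0) − 1/(39.8) = 0.04154, so d_i1 = 24.07 cm; m₁ = −d_i1/d_o1 = -0.6048.
d_o2 = 48.0 − (24.07) = 23.93 cm.
Lens 2: 1/d_i2 = 1/(34.4) − 1/(23.93) = -0.01272, so d_i2 = -78.62 cm; m₂ = −d_i2/d_o2 = +3.286.
m = m₁·m₂ = (-0.6048)(+3.286) = -1.99.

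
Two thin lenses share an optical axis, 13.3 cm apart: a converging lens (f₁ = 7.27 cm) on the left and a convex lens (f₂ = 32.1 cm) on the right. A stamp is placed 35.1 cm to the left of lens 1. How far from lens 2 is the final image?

4.74 cm

Lens 1: 1/d_i1 = 1/f₁ − 1/d_o1 = 1/(7.27) − 1/(35.1) = 0.1091, so d_i1 = 9.169 cm.
The intermediate image is 9.169 cm to the right of lens 1, which is 13.3 − (9.169) = 4.131 cm to the left of lens 2, so d_o2 = +4.131 cm.
Lens 2: 1/d_i2 = 1/f₂ − 1/d_o2 = 1/(32.1) − 1/(4.131) = -0.2109, so d_i2 = -4.74 cm.
The final image is virtual, 4.74 cm to the left of lens 2 (overall magnification ≈ -0.30).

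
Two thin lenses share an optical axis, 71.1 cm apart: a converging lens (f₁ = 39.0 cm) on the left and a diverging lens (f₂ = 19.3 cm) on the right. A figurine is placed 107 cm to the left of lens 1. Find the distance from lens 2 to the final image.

Lens 1: 1/d_i1 = 1/f₁ − 1/d_o1 = 1/(39.0) − 1/(107) = 0.01630, so d_i1 = 61.37 cm.
The intermediate image is 61.37 cm to the right of lens 1, which is 71.1 − (61.37) = 9.730 cm to the left of lens 2, so d_o2 = +9.730 cm.
Lens 2 is diverging, so f₂ = −19.3 cm.
Lens 2: 1/d_i2 = 1/f₂ − 1/d_o2 = 1/(-19.3) − 1/(9.730) = -0.1546, so d_i2 = -6.47 cm.
The final image is virtual, 6.47 cm to the left of lens 2 (overall magnification ≈ -0.38).

6.47 cm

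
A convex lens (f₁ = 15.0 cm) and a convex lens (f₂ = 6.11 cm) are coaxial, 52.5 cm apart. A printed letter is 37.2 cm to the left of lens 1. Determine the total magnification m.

m = +0.194

Lens 1: 1/d_i1 = 1/(15.0) − 1/(37.2) = 0.03978, so d_i1 = 25.14 cm; m₁ = −d_i1/d_o1 = -0.6758.
d_o2 = 52.5 − (25.14) = 27.36 cm.
Lens 2: 1/d_i2 = 1/(6.11) − 1/(27.36) = 0.1271, so d_i2 = 7.867 cm; m₂ = −d_i2/d_o2 = -0.2875.
m = m₁·m₂ = (-0.6758)(-0.2875) = +0.194.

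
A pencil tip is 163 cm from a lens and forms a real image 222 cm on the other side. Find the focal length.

Real image ⇒ d_i = +222 cm.
1/f = 1/d_o + 1/d_i = 1/(163) + 1/(222) = 0.01064, so f = 94.0 cm.
Since f is positive, the lens is converging.

f = 94.0 cm (converging)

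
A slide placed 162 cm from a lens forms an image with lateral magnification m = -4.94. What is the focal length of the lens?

f = 135 cm (converging)

m = −d_i/d_o ⇒ d_i = −m·d_o = −(-4.94)·(162) = 800.3 cm.
1/f = 1/d_o + 1/d_i = 1/(162) + 1/(800.3) = 0.007422, so f = 135 cm.
Since f is positive, the lens is converging.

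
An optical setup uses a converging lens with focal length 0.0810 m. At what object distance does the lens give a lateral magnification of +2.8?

m = −d_i/d_o ⇒ d_i = −m·d_o.
1/f = 1/d_o + 1/d_i = 1/d_o − 1/(m·d_o) = (1 − 1/m)/d_o, so d_o = f(1 − 1/m) = (0.08100)(1 − 1/(+2.8)) = 0.0521 m.

0.0521 m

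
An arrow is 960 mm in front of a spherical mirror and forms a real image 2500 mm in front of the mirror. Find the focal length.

f = 694 mm (concave)

Real image ⇒ d_i = +2500 mm.
1/f = 1/d_o + 1/d_i = 1/(960) + 1/(2500) = 0.001442, so f = 694 mm.
Since f is positive, the spherical mirror is concave.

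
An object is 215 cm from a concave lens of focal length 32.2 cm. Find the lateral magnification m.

m = +0.130

For a concave lens, f = -32.2 cm.
1/d_i = 1/f − 1/d_o = 1/(-32.20) − 1/(215) = -0.03571, so d_i = -28.01 cm.
m = −d_i/d_o = −(-28.01)/(215) = +0.130.
The image is virtual, upright and reduced, on the same side as the object.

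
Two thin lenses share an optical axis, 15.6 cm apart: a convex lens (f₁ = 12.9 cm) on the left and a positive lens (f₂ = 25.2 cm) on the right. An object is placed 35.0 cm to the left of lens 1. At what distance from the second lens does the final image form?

Lens 1: 1/d_i1 = 1/f₁ − 1/d_o1 = 1/(12.9) − 1/(35.0) = 0.04895, so d_i1 = 20.43 cm.
The intermediate image is 20.43 cm to the right of lens 1, which lies 4.830 cm to the right of lens 2 — a virtual object — so d_o2 = −4.830 cm.
Lens 2: 1/d_i2 = 1/f₂ − 1/d_o2 = 1/(25.2) − 1/(-4.830) = 0.2467, so d_i2 = 4.05 cm.
The final image is real, 4.05 cm to the right of lens 2 (overall magnification ≈ -0.49).

4.05 cm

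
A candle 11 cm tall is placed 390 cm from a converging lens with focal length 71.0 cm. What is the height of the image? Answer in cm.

1/d_i = 1/f − 1/d_o = 1/(71.00) − 1/(390) = 0.01152, so d_i = 86.80 cm.
m = −d_i/d_o = -0.2226.
|h_i| = |m|·h_o = 0.2226 × 11 = 2.45 cm. The image is real, inverted and reduced, on the far side of the lens.

2.45 cm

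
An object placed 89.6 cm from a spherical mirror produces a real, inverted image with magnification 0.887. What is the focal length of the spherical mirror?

f = 42.1 cm (concave)

m = −d_i/d_o ⇒ d_i = −m·d_o = −(-0.887)·(89.6) = 79.48 cm.
1/f = 1/d_o + 1/d_i = 1/(89.6) + 1/(79.48) = 0.02374, so f = 42.1 cm.
Since f is positive, the spherical mirror is concave.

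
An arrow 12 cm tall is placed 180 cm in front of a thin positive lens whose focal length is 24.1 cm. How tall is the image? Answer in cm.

1.86 cm

1/d_i = 1/f − 1/d_o = 1/(24.10) − 1/(180) = 0.03594, so d_i = 27.83 cm.
m = −d_i/d_o = -0.1546.
|h_i| = |m|·h_o = 0.1546 × 12 = 1.86 cm. The image is real, inverted and reduced, on the far side of the lens.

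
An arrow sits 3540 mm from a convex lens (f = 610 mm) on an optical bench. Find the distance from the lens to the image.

Lens equation: 1/v = 1/f − 1/u = 1/(610.0) − 1/(3540) = 0.001639 − 0.0002825 = 0.001357, so v = 737 mm.
The image is real, inverted and reduced, on the far side of the lens.

737 mm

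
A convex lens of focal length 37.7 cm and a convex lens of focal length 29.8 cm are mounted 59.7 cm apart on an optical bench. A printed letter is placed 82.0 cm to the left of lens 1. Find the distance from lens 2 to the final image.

7.53 cm

Lens 1: 1/d_i1 = 1/f₁ − 1/d_o1 = 1/(37.7) − 1/(82.0) = 0.01433, so d_i1 = 69.78 cm.
The intermediate image is 69.78 cm to the right of lens 1, which lies 10.08 cm to the right of lens 2 — a virtual object — so d_o2 = −10.08 cm.
Lens 2: 1/d_i2 = 1/f₂ − 1/d_o2 = 1/(29.8) − 1/(-10.08) = 0.1328, so d_i2 = 7.53 cm.
The final image is real, 7.53 cm to the right of lens 2 (overall magnification ≈ -0.64).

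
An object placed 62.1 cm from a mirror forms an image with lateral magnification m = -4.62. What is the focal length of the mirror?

m = −d_i/d_o ⇒ d_i = −m·d_o = −(-4.62)·(62.1) = 286.9 cm.
1/f = 1/d_o + 1/d_i = 1/(62.1) + 1/(286.9) = 0.01959, so f = 51.1 cm.
Since f is positive, the mirror is concave.

f = 51.1 cm (concave)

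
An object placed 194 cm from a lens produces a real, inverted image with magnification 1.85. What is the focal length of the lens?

m = −d_i/d_o ⇒ d_i = −m·d_o = −(-1.85)·(194) = 358.9 cm.
1/f = 1/d_o + 1/d_i = 1/(194) + 1/(358.9) = 0.007941, so f = 126 cm.
Since f is positive, the lens is converging.

f = 126 cm (converging)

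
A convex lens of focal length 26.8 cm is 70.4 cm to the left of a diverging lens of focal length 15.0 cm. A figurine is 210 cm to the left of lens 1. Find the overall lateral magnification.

m = -0.0401

Lens 1: 1/d_i1 = 1/(26.8) − 1/(210) = 0.03255, so d_i1 = 30.72 cm; m₁ = −d_i1/d_o1 = -0.1463.
d_o2 = 70.4 − (30.72) = 39.68 cm.
f₂ = −15.0 cm (diverging).
Lens 2: 1/d_i2 = 1/(-15.0) − 1/(39.68) = -0.09187, so d_i2 = -10.89 cm; m₂ = −d_i2/d_o2 = +0.2743.
m = m₁·m₂ = (-0.1463)(+0.2743) = -0.0401.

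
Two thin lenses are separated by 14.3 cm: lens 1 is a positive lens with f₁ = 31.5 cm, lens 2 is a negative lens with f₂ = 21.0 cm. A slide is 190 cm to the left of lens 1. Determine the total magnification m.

m = +1.70

Lens 1: 1/d_i1 = 1/(31.5) − 1/(190) = 0.02648, so d_i1 = 37.76 cm; m₁ = −d_i1/d_o1 = -0.1987.
d_o2 = 14.3 − (37.76) = -23.46 cm (virtual object).
f₂ = −21.0 cm (diverging).
Lens 2: 1/d_i2 = 1/(-21.0) − 1/(-23.46) = -0.004993, so d_i2 = -200.3 cm; m₂ = −d_i2/d_o2 = -8.537.
m = m₁·m₂ = (-0.1987)(-8.537) = +1.70.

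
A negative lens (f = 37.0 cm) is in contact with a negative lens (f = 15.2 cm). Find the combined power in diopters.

P₁ = 1/f₁ = 1/(-0.370 m) = -2.703 D; P₂ = 1/f₂ = 1/(-0.152 m) = -6.579 D.
For thin lenses in contact, P = P₁ + P₂ = (-2.703) + (-6.579) = -9.28 D.

P = -9.28 D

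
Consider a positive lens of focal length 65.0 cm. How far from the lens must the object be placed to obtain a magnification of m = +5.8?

m = −d_i/d_o ⇒ d_i = −m·d_o.
1/f = 1/d_o + 1/d_i = 1/d_o − 1/(m·d_o) = (1 − 1/m)/d_o, so d_o = f(1 − 1/m) = (65.00)(1 − 1/(+5.8)) = 53.8 cm.

53.8 cm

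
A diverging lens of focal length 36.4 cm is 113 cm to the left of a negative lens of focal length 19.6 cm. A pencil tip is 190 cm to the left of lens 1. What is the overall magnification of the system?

m = +0.0193

f₁ = −36.4 cm (diverging).
Lens 1: 1/d_i1 = 1/(-36.4) − 1/(190) = -0.03274, so d_i1 = -30.55 cm; m₁ = −d_i1/d_o1 = +0.1608.
d_o2 = 113 − (-30.55) = 143.6 cm.
f₂ = −19.6 cm (diverging).
Lens 2: 1/d_i2 = 1/(-19.6) − 1/(143.6) = -0.05798, so d_i2 = -17.25 cm; m₂ = −d_i2/d_o2 = +0.1201.
m = m₁·m₂ = (+0.1608)(+0.1201) = +0.0193.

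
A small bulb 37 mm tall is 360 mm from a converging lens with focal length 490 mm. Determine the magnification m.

1/d_i = 1/f − 1/d_o = 1/(490.0) − 1/(360) = -0.0007370, so d_i = -1357 mm.
m = −d_i/d_o = −(-1357)/(360) = +3.77.
The image is virtual, upright and enlarged, on the same side as the object.

m = +3.77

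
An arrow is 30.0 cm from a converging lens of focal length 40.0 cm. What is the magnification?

m = +4.00

1/d_i = 1/f − 1/d_o = 1/(40.00) − 1/(30.0) = -0.008333, so d_i = -120.0 cm.
m = −d_i/d_o = −(-120.0)/(30.0) = +4.00.
The image is virtual, upright and enlarged, on the same side as the object.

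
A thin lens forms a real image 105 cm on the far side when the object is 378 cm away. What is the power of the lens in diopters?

P = +1.22 D

d_i = +105 cm.
1/f = 1/d_o + 1/d_i = 1/(378) + 1/(105) = 0.01217 cm⁻¹.
f = 82.17 cm = 0.8217 m, so P = 1/f = +1.22 D.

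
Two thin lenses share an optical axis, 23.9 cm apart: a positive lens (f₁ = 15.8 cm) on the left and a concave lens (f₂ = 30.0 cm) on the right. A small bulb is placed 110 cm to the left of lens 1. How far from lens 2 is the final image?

4.61 cm

Lens 1: 1/d_i1 = 1/f₁ − 1/d_o1 = 1/(15.8) − 1/(110) = 0.05420, so d_i1 = 18.45 cm.
The intermediate image is 18.45 cm to the right of lens 1, which is 23.9 − (18.45) = 5.450 cm to the left of lens 2, so d_o2 = +5.450 cm.
Lens 2 is diverging, so f₂ = −30.0 cm.
Lens 2: 1/d_i2 = 1/f₂ − 1/d_o2 = 1/(-30.0) − 1/(5.450) = -0.2168, so d_i2 = -4.61 cm.
The final image is virtual, 4.61 cm to the left of lens 2 (overall magnification ≈ -0.14).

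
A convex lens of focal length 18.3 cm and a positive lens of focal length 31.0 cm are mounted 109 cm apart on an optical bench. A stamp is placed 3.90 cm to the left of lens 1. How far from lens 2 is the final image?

42.6 cm

Lens 1: 1/d_i1 = 1/f₁ − 1/d_o1 = 1/(18.3) − 1/(3.90) = -0.2018, so d_i1 = -4.956 cm.
The intermediate image is 4.956 cm to the left of lens 1 (virtual), which is 109 − (-4.956) = 114.0 cm to the left of lens 2, so d_o2 = +114.0 cm.
Lens 2: 1/d_i2 = 1/f₂ − 1/d_o2 = 1/(31.0) − 1/(114.0) = 0.02349, so d_i2 = 42.6 cm.
The final image is real, 42.6 cm to the right of lens 2 (overall magnification ≈ -0.47).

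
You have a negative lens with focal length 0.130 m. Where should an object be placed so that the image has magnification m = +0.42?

0.180 m

For a negative lens, f = -0.130 m.
m = −d_i/d_o ⇒ d_i = −m·d_o.
1/f = 1/d_o + 1/d_i = 1/d_o − 1/(m·d_o) = (1 − 1/m)/d_o, so d_o = f(1 − 1/m) = (-0.1300)(1 − 1/(+0.42)) = 0.180 m.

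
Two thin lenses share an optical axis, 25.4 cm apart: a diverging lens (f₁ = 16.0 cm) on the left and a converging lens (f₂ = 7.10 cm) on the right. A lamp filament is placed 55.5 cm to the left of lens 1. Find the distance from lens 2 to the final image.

8.74 cm

Lens 1 is diverging, so f₁ = −16.0 cm.
Lens 1: 1/d_i1 = 1/f₁ − 1/d_o1 = 1/(-16.0) − 1/(55.5) = -0.08052, so d_i1 = -12.42 cm.
The intermediate image is 12.42 cm to the left of lens 1 (virtual), which is 25.4 − (-12.42) = 37.82 cm to the left of lens 2, so d_o2 = +37.82 cm.
Lens 2: 1/d_i2 = 1/f₂ − 1/d_o2 = 1/(7.10) − 1/(37.82) = 0.1144, so d_i2 = 8.74 cm.
The final image is real, 8.74 cm to the right of lens 2 (overall magnification ≈ -0.052).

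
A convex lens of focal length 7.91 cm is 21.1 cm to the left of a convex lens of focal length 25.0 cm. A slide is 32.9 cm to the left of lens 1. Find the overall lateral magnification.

m = -0.553

Lens 1: 1/d_i1 = 1/(7.91) − 1/(32.9) = 0.09603, so d_i1 = 10.41 cm; m₁ = −d_i1/d_o1 = -0.3164.
d_o2 = 21.1 − (10.41) = 10.69 cm.
Lens 2: 1/d_i2 = 1/(25.0) − 1/(10.69) = -0.05355, so d_i2 = -18.68 cm; m₂ = −d_i2/d_o2 = +1.747.
m = m₁·m₂ = (-0.3164)(+1.747) = -0.553.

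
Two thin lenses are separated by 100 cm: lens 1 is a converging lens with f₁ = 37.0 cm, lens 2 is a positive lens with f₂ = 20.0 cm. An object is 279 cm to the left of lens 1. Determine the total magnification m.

m = +0.0819

Lens 1: 1/d_i1 = 1/(37.0) − 1/(279) = 0.02344, so d_i1 = 42.66 cm; m₁ = −d_i1/d_o1 = -0.1529.
d_o2 = 100 − (42.66) = 57.34 cm.
Lens 2: 1/d_i2 = 1/(20.0) − 1/(57.34) = 0.03256, so d_i2 = 30.71 cm; m₂ = −d_i2/d_o2 = -0.5356.
m = m₁·m₂ = (-0.1529)(-0.5356) = +0.0819.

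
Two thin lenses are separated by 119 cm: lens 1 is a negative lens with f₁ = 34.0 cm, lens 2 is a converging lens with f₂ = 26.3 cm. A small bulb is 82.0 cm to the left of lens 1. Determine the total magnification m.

m = -0.0660

f₁ = −34.0 cm (diverging).
Lens 1: 1/d_i1 = 1/(-34.0) − 1/(82.0) = -0.04161, so d_i1 = -24.03 cm; m₁ = −d_i1/d_o1 = +0.2930.
d_o2 = 119 − (-24.03) = 143.0 cm.
Lens 2: 1/d_i2 = 1/(26.3) − 1/(143.0) = 0.03103, so d_i2 = 32.23 cm; m₂ = −d_i2/d_o2 = -0.2254.
m = m₁·m₂ = (+0.2930)(-0.2254) = -0.0660.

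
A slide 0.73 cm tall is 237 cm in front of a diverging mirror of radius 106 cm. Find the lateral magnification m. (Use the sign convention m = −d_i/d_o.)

f = R/2 = 106/2 = 53.00 cm; for a diverging mirror, f = -53.00 cm.
1/d_i = 1/f − 1/d_o = 1/(-53.00) − 1/(237) = -0.02309, so d_i = -43.31 cm.
m = −d_i/d_o = −(-43.31)/(237) = +0.183.
The image is virtual, upright and reduced, behind the mirror.

m = +0.183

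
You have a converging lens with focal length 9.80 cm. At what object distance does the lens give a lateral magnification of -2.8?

m = −d_i/d_o ⇒ d_i = −m·d_o.
1/f = 1/d_o + 1/d_i = 1/d_o − 1/(m·d_o) = (1 − 1/m)/d_o, so d_o = f(1 − 1/m) = (9.800)(1 − 1/(-2.8)) = 13.3 cm.

13.3 cm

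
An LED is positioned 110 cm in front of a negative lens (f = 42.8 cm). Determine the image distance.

For a negative lens, f = -42.8 cm.
Thin-lens equation: 1/v = 1/f − 1/u = 1/(-42.80) − 1/(110) = -0.02336 − 0.009091 = -0.03246, so v = -30.8 cm.
The image is virtual, upright and reduced, on the same side as the object.

30.8 cm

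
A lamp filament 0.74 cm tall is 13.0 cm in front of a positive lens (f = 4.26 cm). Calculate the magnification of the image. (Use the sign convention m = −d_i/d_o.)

m = -0.487

1/d_i = 1/f − 1/d_o = 1/(4.260) − 1/(13.0) = 0.1578, so d_i = 6.336 cm.
m = −d_i/d_o = −(6.336)/(13.0) = -0.487.
The image is real, inverted and reduced, on the far side of the lens.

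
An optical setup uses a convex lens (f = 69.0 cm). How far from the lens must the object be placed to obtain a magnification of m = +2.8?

m = −d_i/d_o ⇒ d_i = −m·d_o.
1/f = 1/d_o + 1/d_i = 1/d_o − 1/(m·d_o) = (1 − 1/m)/d_o, so d_o = f(1 − 1/m) = (69.00)(1 − 1/(+2.8)) = 44.4 cm.

44.4 cm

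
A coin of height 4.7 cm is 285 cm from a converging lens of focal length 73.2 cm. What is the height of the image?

1.62 cm

1/d_i = 1/f − 1/d_o = 1/(73.20) − 1/(285) = 0.01015, so d_i = 98.50 cm.
m = −d_i/d_o = -0.3456.
|h_i| = |m|·h_o = 0.3456 × 4.7 = 1.62 cm. The image is real, inverted and reduced, on the far side of the lens.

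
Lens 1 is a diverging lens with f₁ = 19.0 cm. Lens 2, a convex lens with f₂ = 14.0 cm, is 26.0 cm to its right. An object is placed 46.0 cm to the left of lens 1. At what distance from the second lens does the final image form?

Lens 1 is diverging, so f₁ = −19.0 cm.
Lens 1: 1/d_i1 = 1/f₁ − 1/d_o1 = 1/(-19.0) − 1/(46.0) = -0.07437, so d_i1 = -13.45 cm.
The intermediate image is 13.45 cm to the left of lens 1 (virtual), which is 26.0 − (-13.45) = 39.45 cm to the left of lens 2, so d_o2 = +39.45 cm.
Lens 2: 1/d_i2 = 1/f₂ − 1/d_o2 = 1/(14.0) − 1/(39.45) = 0.04608, so d_i2 = 21.7 cm.
The final image is real, 21.7 cm to the right of lens 2 (overall magnification ≈ -0.16).

21.7 cm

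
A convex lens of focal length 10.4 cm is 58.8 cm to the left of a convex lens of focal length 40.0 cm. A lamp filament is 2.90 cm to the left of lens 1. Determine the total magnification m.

Lens 1: 1/d_i1 = 1/(10.4) − 1/(2.90) = -0.2487, so d_i1 = -4.021 cm; m₁ = −d_i1/d_o1 = +1.387.
d_o2 = 58.8 − (-4.021) = 62.82 cm.
Lens 2: 1/d_i2 = 1/(40.0) − 1/(62.82) = 0.009082, so d_i2 = 110.1 cm; m₂ = −d_i2/d_o2 = -1.753.
m = m₁·m₂ = (+1.387)(-1.753) = -2.43.

m = -2.43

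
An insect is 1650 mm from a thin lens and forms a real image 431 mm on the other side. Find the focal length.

f = 342 mm (converging)

Real image ⇒ d_i = +431 mm.
1/f = 1/d_o + 1/d_i = 1/(1650) + 1/(431) = 0.002926, so f = 342 mm.
Since f is positive, the thin lens is converging.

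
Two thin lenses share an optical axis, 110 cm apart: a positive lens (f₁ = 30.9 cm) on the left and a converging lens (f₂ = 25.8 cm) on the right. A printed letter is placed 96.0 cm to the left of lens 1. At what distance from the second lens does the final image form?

Lens 1: 1/d_i1 = 1/f₁ − 1/d_o1 = 1/(30.9) − 1/(96.0) = 0.02195, so d_i1 = 45.57 cm.
The intermediate image is 45.57 cm to the right of lens 1, which is 110 − (45.57) = 64.43 cm to the left of lens 2, so d_o2 = +64.43 cm.
Lens 2: 1/d_i2 = 1/f₂ − 1/d_o2 = 1/(25.8) − 1/(64.43) = 0.02324, so d_i2 = 43.0 cm.
The final image is real, 43.0 cm to the right of lens 2 (overall magnification ≈ 0.32).

43.0 cm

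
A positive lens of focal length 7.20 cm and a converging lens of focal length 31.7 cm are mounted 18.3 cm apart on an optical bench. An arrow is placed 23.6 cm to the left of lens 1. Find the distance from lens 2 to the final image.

10.6 cm

Lens 1: 1/d_i1 = 1/f₁ − 1/d_o1 = 1/(7.20) − 1/(23.6) = 0.09652, so d_i1 = 10.36 cm.
The intermediate image is 10.36 cm to the right of lens 1, which is 18.3 − (10.36) = 7.940 cm to the left of lens 2, so d_o2 = +7.940 cm.
Lens 2: 1/d_i2 = 1/f₂ − 1/d_o2 = 1/(31.7) − 1/(7.940) = -0.09440, so d_i2 = -10.6 cm.
The final image is virtual, 10.6 cm to the left of lens 2 (overall magnification ≈ -0.59).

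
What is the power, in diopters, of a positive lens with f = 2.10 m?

P = +0.476 D

P = 1/f = 1/(2.10 m) = +0.476 D.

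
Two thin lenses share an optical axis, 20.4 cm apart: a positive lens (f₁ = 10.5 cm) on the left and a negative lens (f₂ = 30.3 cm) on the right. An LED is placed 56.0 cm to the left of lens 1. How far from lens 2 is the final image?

Lens 1: 1/d_i1 = 1/f₁ − 1/d_o1 = 1/(10.5) − 1/(56.0) = 0.07738, so d_i1 = 12.92 cm.
The intermediate image is 12.92 cm to the right of lens 1, which is 20.4 − (12.92) = 7.480 cm to the left of lens 2, so d_o2 = +7.480 cm.
Lens 2 is diverging, so f₂ = −30.3 cm.
Lens 2: 1/d_i2 = 1/f₂ − 1/d_o2 = 1/(-30.3) − 1/(7.480) = -0.1667, so d_i2 = -6.00 cm.
The final image is virtual, 6.00 cm to the left of lens 2 (overall magnification ≈ -0.19).

6.00 cm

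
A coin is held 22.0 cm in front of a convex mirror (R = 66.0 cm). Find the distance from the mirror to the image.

13.2 cm

f = R/2 = 66.0/2 = 33.00 cm; for a convex mirror, f = -33.00 cm.
Mirror equation: 1/s_i = 1/f − 1/s_o = 1/(-33.00) − 1/(22.0) = -0.03030 − 0.04545 = -0.07576, so s_i = -13.2 cm.
The image is virtual, upright and reduced, behind the mirror.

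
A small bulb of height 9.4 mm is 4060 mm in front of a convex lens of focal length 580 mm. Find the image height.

1.57 mm

1/d_i = 1/f − 1/d_o = 1/(580.0) − 1/(4060) = 0.001478, so d_i = 676.7 mm.
m = −d_i/d_o = -0.1667.
|h_i| = |m|·h_o = 0.1667 × 9.4 = 1.57 mm. The image is real, inverted and reduced, on the far side of the lens.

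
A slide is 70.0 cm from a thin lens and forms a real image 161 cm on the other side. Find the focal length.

Real image ⇒ d_i = +161 cm.
1/f = 1/d_o + 1/d_i = 1/(70.0) + 1/(161) = 0.02050, so f = 48.8 cm.
Since f is positive, the thin lens is converging.

f = 48.8 cm (converging)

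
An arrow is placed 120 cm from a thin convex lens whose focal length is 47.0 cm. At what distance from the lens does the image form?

77.3 cm

Thin-lens equation: 1/s_i = 1/f − 1/s_o = 1/(47.00) − 1/(120) = 0.02128 − 0.008333 = 0.01294, so s_i = 77.3 cm.
The image is real, inverted and reduced, on the far side of the lens.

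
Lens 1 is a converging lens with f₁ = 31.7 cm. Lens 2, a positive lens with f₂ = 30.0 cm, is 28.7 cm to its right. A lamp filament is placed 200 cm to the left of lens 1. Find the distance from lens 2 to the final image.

Lens 1: 1/d_i1 = 1/f₁ − 1/d_o1 = 1/(31.7) − 1/(200) = 0.02655, so d_i1 = 37.67 cm.
The intermediate image is 37.67 cm to the right of lens 1, which lies 8.970 cm to the right of lens 2 — a virtual object — so d_o2 = −8.970 cm.
Lens 2: 1/d_i2 = 1/f₂ − 1/d_o2 = 1/(30.0) − 1/(-8.970) = 0.1448, so d_i2 = 6.91 cm.
The final image is real, 6.91 cm to the right of lens 2 (overall magnification ≈ -0.14).

6.91 cm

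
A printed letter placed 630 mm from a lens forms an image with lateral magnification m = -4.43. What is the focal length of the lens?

f = 514 mm (converging)

m = −d_i/d_o ⇒ d_i = −m·d_o = −(-4.43)·(630) = 2791 mm.
1/f = 1/d_o + 1/d_i = 1/(630) + 1/(2791) = 0.001946, so f = 514 mm.
Since f is positive, the lens is converging.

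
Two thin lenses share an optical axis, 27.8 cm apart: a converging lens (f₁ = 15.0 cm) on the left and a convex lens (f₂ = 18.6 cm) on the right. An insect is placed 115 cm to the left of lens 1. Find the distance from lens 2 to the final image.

Lens 1: 1/d_i1 = 1/f₁ − 1/d_o1 = 1/(15.0) − 1/(115) = 0.05797, so d_i1 = 17.25 cm.
The intermediate image is 17.25 cm to the right of lens 1, which is 27.8 − (17.25) = 10.55 cm to the left of lens 2, so d_o2 = +10.55 cm.
Lens 2: 1/d_i2 = 1/f₂ − 1/d_o2 = 1/(18.6) − 1/(10.55) = -0.04102, so d_i2 = -24.4 cm.
The final image is virtual, 24.4 cm to the left of lens 2 (overall magnification ≈ -0.35).

24.4 cm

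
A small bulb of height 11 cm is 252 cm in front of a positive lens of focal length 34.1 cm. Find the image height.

1/d_i = 1/f − 1/d_o = 1/(34.10) − 1/(252) = 0.02536, so d_i = 39.44 cm.
m = −d_i/d_o = -0.1565.
|h_i| = |m|·h_o = 0.1565 × 11 = 1.72 cm. The image is real, inverted and reduced, on the far side of the lens.

1.72 cm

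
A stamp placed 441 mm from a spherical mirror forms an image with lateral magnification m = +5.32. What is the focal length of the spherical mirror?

f = 543 mm (concave)

m = −d_i/d_o ⇒ d_i = −m·d_o = −(+5.32)·(441) = -2346 mm.
1/f = 1/d_o + 1/d_i = 1/(441) + 1/(-2346) = 0.001841, so f = 543 mm.
Since f is positive, the spherical mirror is concave.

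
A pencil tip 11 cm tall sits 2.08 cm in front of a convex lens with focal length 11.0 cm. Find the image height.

1/d_i = 1/f − 1/d_o = 1/(11.00) − 1/(2.08) = -0.3899, so d_i = -2.565 cm.
m = −d_i/d_o = +1.233.
|h_i| = |m|·h_o = 1.233 × 11 = 13.6 cm. The image is virtual, upright and enlarged, on the same side as the object.

13.6 cm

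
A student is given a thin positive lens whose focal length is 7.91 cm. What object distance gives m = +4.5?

m = −d_i/d_o ⇒ d_i = −m·d_o.
1/f = 1/d_o + 1/d_i = 1/d_o − 1/(m·d_o) = (1 − 1/m)/d_o, so d_o = f(1 − 1/m) = (7.910)(1 − 1/(+4.5)) = 6.15 cm.

6.15 cm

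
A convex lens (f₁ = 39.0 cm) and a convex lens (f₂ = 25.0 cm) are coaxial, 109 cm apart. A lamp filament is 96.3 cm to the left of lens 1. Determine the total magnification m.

Lens 1: 1/d_i1 = 1/(39.0) − 1/(96.3) = 0.01526, so d_i1 = 65.54 cm; m₁ = −d_i1/d_o1 = -0.6806.
d_o2 = 109 − (65.54) = 43.46 cm.
Lens 2: 1/d_i2 = 1/(25.0) − 1/(43.46) = 0.01699, so d_i2 = 58.86 cm; m₂ = −d_i2/d_o2 = -1.354.
m = m₁·m₂ = (-0.6806)(-1.354) = +0.922.

m = +0.922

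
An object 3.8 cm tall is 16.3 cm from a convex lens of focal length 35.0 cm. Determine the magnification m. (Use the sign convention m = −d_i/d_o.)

m = +1.87

1/d_i = 1/f − 1/d_o = 1/(35.00) − 1/(16.3) = -0.03278, so d_i = -30.51 cm.
m = −d_i/d_o = −(-30.51)/(16.3) = +1.87.
The image is virtual, upright and enlarged, on the same side as the object.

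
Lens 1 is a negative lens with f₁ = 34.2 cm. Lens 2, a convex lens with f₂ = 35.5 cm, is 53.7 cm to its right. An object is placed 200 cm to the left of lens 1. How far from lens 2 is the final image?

62.1 cm

Lens 1 is diverging, so f₁ = −34.2 cm.
Lens 1: 1/d_i1 = 1/f₁ − 1/d_o1 = 1/(-34.2) − 1/(200) = -0.03424, so d_i1 = -29.21 cm.
The intermediate image is 29.21 cm to the left of lens 1 (virtual), which is 53.7 − (-29.21) = 82.91 cm to the left of lens 2, so d_o2 = +82.91 cm.
Lens 2: 1/d_i2 = 1/f₂ − 1/d_o2 = 1/(35.5) − 1/(82.91) = 0.01611, so d_i2 = 62.1 cm.
The final image is real, 62.1 cm to the right of lens 2 (overall magnification ≈ -0.11).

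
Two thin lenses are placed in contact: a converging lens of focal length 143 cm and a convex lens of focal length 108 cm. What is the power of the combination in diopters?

P₁ = 1/f₁ = 1/(1.43 m) = +0.6993 D; P₂ = 1/f₂ = 1/(1.08 m) = +0.9259 D.
For thin lenses in contact, P = P₁ + P₂ = (+0.6993) + (+0.9259) = +1.63 D.

P = +1.63 D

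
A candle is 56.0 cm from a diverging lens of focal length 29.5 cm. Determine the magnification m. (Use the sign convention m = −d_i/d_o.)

m = +0.345

For a diverging lens, f = -29.5 cm.
1/d_i = 1/f − 1/d_o = 1/(-29.50) − 1/(56.0) = -0.05176, so d_i = -19.32 cm.
m = −d_i/d_o = −(-19.32)/(56.0) = +0.345.
The image is virtual, upright and reduced, on the same side as the object.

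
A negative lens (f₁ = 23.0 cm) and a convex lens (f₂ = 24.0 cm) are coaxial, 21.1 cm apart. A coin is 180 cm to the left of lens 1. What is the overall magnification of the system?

f₁ = −23.0 cm (diverging).
Lens 1: 1/d_i1 = 1/(-23.0) − 1/(180) = -0.04903, so d_i1 = -20.39 cm; m₁ = −d_i1/d_o1 = +0.1133.
d_o2 = 21.1 − (-20.39) = 41.49 cm.
Lens 2: 1/d_i2 = 1/(24.0) − 1/(41.49) = 0.01756, so d_i2 = 56.93 cm; m₂ = −d_i2/d_o2 = -1.372.
m = m₁·m₂ = (+0.1133)(-1.372) = -0.155.

m = -0.155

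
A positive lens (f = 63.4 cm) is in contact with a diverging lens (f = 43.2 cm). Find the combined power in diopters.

P = -0.738 D

P₁ = 1/f₁ = 1/(0.634 m) = +1.577 D; P₂ = 1/f₂ = 1/(-0.432 m) = -2.315 D.
For thin lenses in contact, P = P₁ + P₂ = (+1.577) + (-2.315) = -0.738 D.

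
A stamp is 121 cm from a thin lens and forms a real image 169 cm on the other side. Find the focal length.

f = 70.5 cm (converging)

Real image ⇒ d_i = +169 cm.
1/f = 1/d_o + 1/d_i = 1/(121) + 1/(169) = 0.01418, so f = 70.5 cm.
Since f is positive, the thin lens is converging.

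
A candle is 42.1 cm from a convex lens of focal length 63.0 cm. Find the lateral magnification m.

1/d_i = 1/f − 1/d_o = 1/(63.00) − 1/(42.1) = -0.007880, so d_i = -126.9 cm.
m = −d_i/d_o = −(-126.9)/(42.1) = +3.01.
The image is virtual, upright and enlarged, on the same side as the object.

m = +3.01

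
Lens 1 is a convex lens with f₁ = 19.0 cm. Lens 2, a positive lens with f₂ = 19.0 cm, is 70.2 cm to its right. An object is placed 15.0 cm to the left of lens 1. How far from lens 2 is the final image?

Lens 1: 1/d_i1 = 1/f₁ − 1/d_o1 = 1/(19.0) − 1/(15.0) = -0.01404, so d_i1 = -71.25 cm.
The intermediate image is 71.25 cm to the left of lens 1 (virtual), which is 70.2 − (-71.25) = 141.4 cm to the left of lens 2, so d_o2 = +141.4 cm.
Lens 2: 1/d_i2 = 1/f₂ − 1/d_o2 = 1/(19.0) − 1/(141.4) = 0.04556, so d_i2 = 21.9 cm.
The final image is real, 21.9 cm to the right of lens 2 (overall magnification ≈ -0.74).

21.9 cm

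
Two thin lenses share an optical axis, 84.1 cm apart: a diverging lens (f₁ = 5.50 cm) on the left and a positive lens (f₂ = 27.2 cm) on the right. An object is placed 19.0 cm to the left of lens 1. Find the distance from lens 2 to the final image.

Lens 1 is diverging, so f₁ = −5.50 cm.
Lens 1: 1/d_i1 = 1/f₁ − 1/d_o1 = 1/(-5.50) − 1/(19.0) = -0.2344, so d_i1 = -4.265 cm.
The intermediate image is 4.265 cm to the left of lens 1 (virtual), which is 84.1 − (-4.265) = 88.36 cm to the left of lens 2, so d_o2 = +88.36 cm.
Lens 2: 1/d_i2 = 1/f₂ − 1/d_o2 = 1/(27.2) − 1/(88.36) = 0.02545, so d_i2 = 39.3 cm.
The final image is real, 39.3 cm to the right of lens 2 (overall magnification ≈ -0.100).

39.3 cm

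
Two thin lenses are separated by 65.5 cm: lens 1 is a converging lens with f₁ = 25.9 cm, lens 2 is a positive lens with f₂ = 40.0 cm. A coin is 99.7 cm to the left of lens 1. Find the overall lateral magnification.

m = -1.48

Lens 1: 1/d_i1 = 1/(25.9) − 1/(99.7) = 0.02858, so d_i1 = 34.99 cm; m₁ = −d_i1/d_o1 = -0.3510.
d_o2 = 65.5 − (34.99) = 30.51 cm.
Lens 2: 1/d_i2 = 1/(40.0) − 1/(30.51) = -0.007776, so d_i2 = -128.6 cm; m₂ = −d_i2/d_o2 = +4.215.
m = m₁·m₂ = (-0.3510)(+4.215) = -1.48.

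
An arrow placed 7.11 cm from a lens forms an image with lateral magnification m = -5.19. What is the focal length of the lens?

f = 5.96 cm (converging)

m = −d_i/d_o ⇒ d_i = −m·d_o = −(-5.19)·(7.11) = 36.90 cm.
1/f = 1/d_o + 1/d_i = 1/(7.11) + 1/(36.90) = 0.1677, so f = 5.96 cm.
Since f is positive, the lens is converging.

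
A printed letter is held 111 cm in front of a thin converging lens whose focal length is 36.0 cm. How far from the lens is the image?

53.3 cm

Thin-lens equation: 1/d_i = 1/f − 1/d_o = 1/(36.00) − 1/(111) = 0.02778 − 0.009009 = 0.01877, so d_i = 53.3 cm.
The image is real, inverted and reduced, on the far side of the lens.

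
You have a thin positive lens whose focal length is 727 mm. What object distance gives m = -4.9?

m = −d_i/d_o ⇒ d_i = −m·d_o.
1/f = 1/d_o + 1/d_i = 1/d_o − 1/(m·d_o) = (1 − 1/m)/d_o, so d_o = f(1 − 1/m) = (727.0)(1 − 1/(-4.9)) = 875 mm.

875 mm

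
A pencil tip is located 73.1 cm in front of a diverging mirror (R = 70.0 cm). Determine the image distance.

f = R/2 = 70.0/2 = 35.00 cm; for a diverging mirror, f = -35.00 cm.
Mirror equation: 1/d_i = 1/f − 1/d_o = 1/(-35.00) − 1/(73.1) = -0.02857 − 0.01368 = -0.04225, so d_i = -23.7 cm.
The image is virtual, upright and reduced, behind the mirror.

23.7 cm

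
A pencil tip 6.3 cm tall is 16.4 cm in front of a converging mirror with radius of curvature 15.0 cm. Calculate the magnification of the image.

f = R/2 = 15.0/2 = 7.500 cm.
1/d_i = 1/f − 1/d_o = 1/(7.500) − 1/(16.4) = 0.07236, so d_i = 13.82 cm.
m = −d_i/d_o = −(13.82)/(16.4) = -0.843.
The image is real, inverted and reduced, in front of the mirror.

m = -0.843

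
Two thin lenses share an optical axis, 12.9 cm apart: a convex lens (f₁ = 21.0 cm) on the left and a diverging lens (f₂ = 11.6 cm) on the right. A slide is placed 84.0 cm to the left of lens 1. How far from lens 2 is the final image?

Lens 1: 1/d_i1 = 1/f₁ − 1/d_o1 = 1/(21.0) − 1/(84.0) = 0.03571, so d_i1 = 28.00 cm.
The intermediate image is 28.00 cm to the right of lens 1, which lies 15.10 cm to the right of lens 2 — a virtual object — so d_o2 = −15.10 cm.
Lens 2 is diverging, so f₂ = −11.6 cm.
Lens 2: 1/d_i2 = 1/f₂ − 1/d_o2 = 1/(-11.6) − 1/(-15.10) = -0.01998, so d_i2 = -50.0 cm.
The final image is virtual, 50.0 cm to the left of lens 2 (overall magnification ≈ 1.1).

50.0 cm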